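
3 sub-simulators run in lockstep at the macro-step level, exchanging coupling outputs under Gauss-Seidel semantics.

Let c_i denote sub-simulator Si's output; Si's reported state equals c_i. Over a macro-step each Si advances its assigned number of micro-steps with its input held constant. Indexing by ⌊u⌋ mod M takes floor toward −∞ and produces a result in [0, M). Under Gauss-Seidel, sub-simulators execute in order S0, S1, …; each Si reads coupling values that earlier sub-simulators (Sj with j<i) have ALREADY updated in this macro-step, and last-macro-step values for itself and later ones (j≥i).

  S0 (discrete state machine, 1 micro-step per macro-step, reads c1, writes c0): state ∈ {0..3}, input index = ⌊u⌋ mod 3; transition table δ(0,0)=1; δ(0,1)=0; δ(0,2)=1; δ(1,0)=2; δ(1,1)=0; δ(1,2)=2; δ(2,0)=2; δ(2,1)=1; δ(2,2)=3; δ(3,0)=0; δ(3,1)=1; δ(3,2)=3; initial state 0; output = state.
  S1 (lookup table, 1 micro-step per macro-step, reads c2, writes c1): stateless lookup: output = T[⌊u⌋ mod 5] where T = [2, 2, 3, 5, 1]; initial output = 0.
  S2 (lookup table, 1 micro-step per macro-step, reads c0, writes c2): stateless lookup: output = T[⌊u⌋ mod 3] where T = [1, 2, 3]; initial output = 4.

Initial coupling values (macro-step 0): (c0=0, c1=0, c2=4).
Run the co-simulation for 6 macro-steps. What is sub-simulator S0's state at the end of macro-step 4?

macro 1: S0 reads c1=0 → after 1×micro: 1; S1 reads c2=4 → after 1×micro: 1; S2 reads c0=1 → after 1×micro: 2 ⇒ (c0=1, c1=1, c2=2)
macro 2: S0 reads c1=1 → after 1×micro: 0; S1 reads c2=2 → after 1×micro: 3; S2 reads c0=0 → after 1×micro: 1 ⇒ (c0=0, c1=3, c2=1)
macro 3: S0 reads c1=3 → after 1×micro: 1; S1 reads c2=1 → after 1×micro: 2; S2 reads c0=1 → after 1×micro: 2 ⇒ (c0=1, c1=2, c2=2)
macro 4: S0 reads c1=2 → after 1×micro: 2; S1 reads c2=2 → after 1×micro: 3; S2 reads c0=2 → after 1×micro: 3 ⇒ (c0=2, c1=3, c2=3)
macro 5: S0 reads c1=3 → after 1×micro: 2; S1 reads c2=3 → after 1×micro: 5; S2 reads c0=2 → after 1×micro: 3 ⇒ (c0=2, c1=5, c2=3)
macro 6: S0 reads c1=5 → after 1×micro: 3; S1 reads c2=3 → after 1×micro: 5; S2 reads c0=3 → after 1×micro: 1 ⇒ (c0=3, c1=5, c2=1)

S0 state at macro-step 4 = 2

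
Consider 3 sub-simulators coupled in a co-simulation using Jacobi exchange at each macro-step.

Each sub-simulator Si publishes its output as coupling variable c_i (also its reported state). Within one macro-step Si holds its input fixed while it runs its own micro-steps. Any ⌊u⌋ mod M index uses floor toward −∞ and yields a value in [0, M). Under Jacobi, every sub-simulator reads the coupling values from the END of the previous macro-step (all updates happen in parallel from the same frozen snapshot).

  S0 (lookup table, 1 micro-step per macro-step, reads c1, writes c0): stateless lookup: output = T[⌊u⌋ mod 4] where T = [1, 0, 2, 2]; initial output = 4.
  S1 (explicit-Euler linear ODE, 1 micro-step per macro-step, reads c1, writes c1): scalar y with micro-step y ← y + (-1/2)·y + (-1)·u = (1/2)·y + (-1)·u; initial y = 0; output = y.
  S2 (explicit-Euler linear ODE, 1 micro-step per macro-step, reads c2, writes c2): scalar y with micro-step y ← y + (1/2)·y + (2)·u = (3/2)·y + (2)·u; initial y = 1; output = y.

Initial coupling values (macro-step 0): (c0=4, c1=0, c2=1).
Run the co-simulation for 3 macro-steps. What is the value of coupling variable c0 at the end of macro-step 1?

macro 1: S0 reads c1=0 → after 1×micro: 1; S1 reads c1=0 → after 1×micro: 0; S2 reads c2=1 → after 1×micro: 7/2 ⇒ (c0=1, c1=0, c2=7/2)
macro 2: S0 reads c1=0 → after 1×micro: 1; S1 reads c1=0 → after 1×micro: 0; S2 reads c2=7/2 → after 1×micro: 49/4 ⇒ (c0=1, c1=0, c2=49/4)
macro 3: S0 reads c1=0 → after 1×micro: 1; S1 reads c1=0 → after 1×micro: 0; S2 reads c2=49/4 → after 1×micro: 343/8 ⇒ (c0=1, c1=0, c2=343/8)

c0 at macro-step 1 = 1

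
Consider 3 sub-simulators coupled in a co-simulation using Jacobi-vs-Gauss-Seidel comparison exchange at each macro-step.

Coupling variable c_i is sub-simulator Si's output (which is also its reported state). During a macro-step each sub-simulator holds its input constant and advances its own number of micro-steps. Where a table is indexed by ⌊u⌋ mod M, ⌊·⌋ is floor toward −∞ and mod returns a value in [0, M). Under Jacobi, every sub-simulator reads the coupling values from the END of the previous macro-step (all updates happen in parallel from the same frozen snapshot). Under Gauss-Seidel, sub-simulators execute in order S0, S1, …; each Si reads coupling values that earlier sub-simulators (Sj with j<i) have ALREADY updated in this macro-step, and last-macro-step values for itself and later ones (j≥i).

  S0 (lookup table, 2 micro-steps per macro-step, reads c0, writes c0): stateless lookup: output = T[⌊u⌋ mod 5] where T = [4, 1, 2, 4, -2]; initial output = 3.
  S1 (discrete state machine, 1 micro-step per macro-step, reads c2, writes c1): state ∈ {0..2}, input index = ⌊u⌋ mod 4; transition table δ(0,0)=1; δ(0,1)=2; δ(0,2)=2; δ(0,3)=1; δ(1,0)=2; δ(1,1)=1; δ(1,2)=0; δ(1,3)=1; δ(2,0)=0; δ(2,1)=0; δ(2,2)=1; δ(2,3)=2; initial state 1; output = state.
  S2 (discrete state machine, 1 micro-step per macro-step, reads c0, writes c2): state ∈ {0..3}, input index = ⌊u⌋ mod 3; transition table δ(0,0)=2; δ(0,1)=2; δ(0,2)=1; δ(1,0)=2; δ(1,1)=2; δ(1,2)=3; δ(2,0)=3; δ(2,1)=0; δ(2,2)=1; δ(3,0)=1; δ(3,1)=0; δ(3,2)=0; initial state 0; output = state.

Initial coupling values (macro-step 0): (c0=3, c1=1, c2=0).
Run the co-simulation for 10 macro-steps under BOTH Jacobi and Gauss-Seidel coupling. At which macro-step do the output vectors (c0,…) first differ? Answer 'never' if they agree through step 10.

first divergence at macro-step: never

[Jacobi] macro 1: S0 reads c0=3 → after 2×micro: 4; S1 reads c2=0 → after 1×micro: 2; S2 reads c0=3 → after 1×micro: 2 ⇒ (c0=4, c1=2, c2=2)
[Jacobi] macro 2: S0 reads c0=4 → after 2×micro: -2; S1 reads c2=2 → after 1×micro: 1; S2 reads c0=4 → after 1×micro: 0 ⇒ (c0=-2, c1=1, c2=0)
[Jacobi] macro 3: S0 reads c0=-2 → after 2×micro: 4; S1 reads c2=0 → after 1×micro: 2; S2 reads c0=-2 → after 1×micro: 2 ⇒ (c0=4, c1=2, c2=2)
[Jacobi] macro 4: S0 reads c0=4 → after 2×micro: -2; S1 reads c2=2 → after 1×micro: 1; S2 reads c0=4 → after 1×micro: 0 ⇒ (c0=-2, c1=1, c2=0)
[Jacobi] macro 5: S0 reads c0=-2 → after 2×micro: 4; S1 reads c2=0 → after 1×micro: 2; S2 reads c0=-2 → after 1×micro: 2 ⇒ (c0=4, c1=2, c2=2)
[Jacobi] macro 6: S0 reads c0=4 → after 2×micro: -2; S1 reads c2=2 → after 1×micro: 1; S2 reads c0=4 → after 1×micro: 0 ⇒ (c0=-2, c1=1, c2=0)
[Jacobi] macro 7: S0 reads c0=-2 → after 2×micro: 4; S1 reads c2=0 → after 1×micro: 2; S2 reads c0=-2 → after 1×micro: 2 ⇒ (c0=4, c1=2, c2=2)
[Jacobi] macro 8: S0 reads c0=4 → after 2×micro: -2; S1 reads c2=2 → after 1×micro: 1; S2 reads c0=4 → after 1×micro: 0 ⇒ (c0=-2, c1=1, c2=0)
[Jacobi] macro 9: S0 reads c0=-2 → after 2×micro: 4; S1 reads c2=0 → after 1×micro: 2; S2 reads c0=-2 → after 1×micro: 2 ⇒ (c0=4, c1=2, c2=2)
[Jacobi] macro 10: S0 reads c0=4 → after 2×micro: -2; S1 reads c2=2 → after 1×micro: 1; S2 reads c0=4 → after 1×micro: 0 ⇒ (c0=-2, c1=1, c2=0)
[Gauss-Seidel] macro 1: S0 reads c0=3 → after 2×micro: 4; S1 reads c2=0 → after 1×micro: 2; S2 reads c0=4 → after 1×micro: 2 ⇒ (c0=4, c1=2, c2=2)
[Gauss-Seidel] macro 2: S0 reads c0=4 → after 2×micro: -2; S1 reads c2=2 → after 1×micro: 1; S2 reads c0=-2 → after 1×micro: 0 ⇒ (c0=-2, c1=1, c2=0)
[Gauss-Seidel] macro 3: S0 reads c0=-2 → after 2×micro: 4; S1 reads c2=0 → after 1×micro: 2; S2 reads c0=4 → after 1×micro: 2 ⇒ (c0=4, c1=2, c2=2)
[Gauss-Seidel] macro 4: S0 reads c0=4 → after 2×micro: -2; S1 reads c2=2 → after 1×micro: 1; S2 reads c0=-2 → after 1×micro: 0 ⇒ (c0=-2, c1=1, c2=0)
[Gauss-Seidel] macro 5: S0 reads c0=-2 → after 2×micro: 4; S1 reads c2=0 → after 1×micro: 2; S2 reads c0=4 → after 1×micro: 2 ⇒ (c0=4, c1=2, c2=2)
[Gauss-Seidel] macro 6: S0 reads c0=4 → after 2×micro: -2; S1 reads c2=2 → after 1×micro: 1; S2 reads c0=-2 → after 1×micro: 0 ⇒ (c0=-2, c1=1, c2=0)
[Gauss-Seidel] macro 7: S0 reads c0=-2 → after 2×micro: 4; S1 reads c2=0 → after 1×micro: 2; S2 reads c0=4 → after 1×micro: 2 ⇒ (c0=4, c1=2, c2=2)
[Gauss-Seidel] macro 8: S0 reads c0=4 → after 2×micro: -2; S1 reads c2=2 → after 1×micro: 1; S2 reads c0=-2 → after 1×micro: 0 ⇒ (c0=-2, c1=1, c2=0)
[Gauss-Seidel] macro 9: S0 reads c0=-2 → after 2×micro: 4; S1 reads c2=0 → after 1×micro: 2; S2 reads c0=4 → after 1×micro: 2 ⇒ (c0=4, c1=2, c2=2)
[Gauss-Seidel] macro 10: S0 reads c0=4 → after 2×micro: -2; S1 reads c2=2 → after 1×micro: 1; S2 reads c0=-2 → after 1×micro: 0 ⇒ (c0=-2, c1=1, c2=0)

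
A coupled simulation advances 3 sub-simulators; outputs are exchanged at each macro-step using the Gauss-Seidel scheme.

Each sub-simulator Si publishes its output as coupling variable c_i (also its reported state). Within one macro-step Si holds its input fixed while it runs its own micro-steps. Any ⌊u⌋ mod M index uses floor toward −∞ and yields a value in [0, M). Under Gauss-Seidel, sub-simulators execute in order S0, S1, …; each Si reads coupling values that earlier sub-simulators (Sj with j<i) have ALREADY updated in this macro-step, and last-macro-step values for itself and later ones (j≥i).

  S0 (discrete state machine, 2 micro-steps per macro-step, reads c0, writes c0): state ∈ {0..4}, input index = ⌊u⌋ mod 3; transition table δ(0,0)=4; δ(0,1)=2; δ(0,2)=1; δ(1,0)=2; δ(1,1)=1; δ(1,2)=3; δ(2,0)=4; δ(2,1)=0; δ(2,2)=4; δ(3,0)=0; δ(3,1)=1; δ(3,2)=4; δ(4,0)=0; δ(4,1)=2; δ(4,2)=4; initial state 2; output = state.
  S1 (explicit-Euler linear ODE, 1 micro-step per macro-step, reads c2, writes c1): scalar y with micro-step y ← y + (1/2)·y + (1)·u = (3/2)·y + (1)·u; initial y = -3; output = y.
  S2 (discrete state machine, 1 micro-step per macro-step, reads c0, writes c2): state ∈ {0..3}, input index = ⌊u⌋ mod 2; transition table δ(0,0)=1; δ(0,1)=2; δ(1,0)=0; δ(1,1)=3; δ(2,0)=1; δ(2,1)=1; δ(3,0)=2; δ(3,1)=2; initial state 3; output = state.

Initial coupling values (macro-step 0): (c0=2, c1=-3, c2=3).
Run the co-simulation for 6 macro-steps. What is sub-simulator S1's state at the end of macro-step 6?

S1 state at macro-step 6 = 231/64

macro 1: S0 reads c0=2 → after 2×micro: 4; S1 reads c2=3 → after 1×micro: -3/2; S2 reads c0=4 → after 1×micro: 2 ⇒ (c0=4, c1=-3/2, c2=2)
macro 2: S0 reads c0=4 → after 2×micro: 0; S1 reads c2=2 → after 1×micro: -1/4; S2 reads c0=0 → after 1×micro: 1 ⇒ (c0=0, c1=-1/4, c2=1)
macro 3: S0 reads c0=0 → after 2×micro: 0; S1 reads c2=1 → after 1×micro: 5/8; S2 reads c0=0 → after 1×micro: 0 ⇒ (c0=0, c1=5/8, c2=0)
macro 4: S0 reads c0=0 → after 2×micro: 0; S1 reads c2=0 → after 1×micro: 15/16; S2 reads c0=0 → after 1×micro: 1 ⇒ (c0=0, c1=15/16, c2=1)
macro 5: S0 reads c0=0 → after 2×micro: 0; S1 reads c2=1 → after 1×micro: 77/32; S2 reads c0=0 → after 1×micro: 0 ⇒ (c0=0, c1=77/32, c2=0)
macro 6: S0 reads c0=0 → after 2×micro: 0; S1 reads c2=0 → after 1×micro: 231/64; S2 reads c0=0 → after 1×micro: 1 ⇒ (c0=0, c1=231/64, c2=1)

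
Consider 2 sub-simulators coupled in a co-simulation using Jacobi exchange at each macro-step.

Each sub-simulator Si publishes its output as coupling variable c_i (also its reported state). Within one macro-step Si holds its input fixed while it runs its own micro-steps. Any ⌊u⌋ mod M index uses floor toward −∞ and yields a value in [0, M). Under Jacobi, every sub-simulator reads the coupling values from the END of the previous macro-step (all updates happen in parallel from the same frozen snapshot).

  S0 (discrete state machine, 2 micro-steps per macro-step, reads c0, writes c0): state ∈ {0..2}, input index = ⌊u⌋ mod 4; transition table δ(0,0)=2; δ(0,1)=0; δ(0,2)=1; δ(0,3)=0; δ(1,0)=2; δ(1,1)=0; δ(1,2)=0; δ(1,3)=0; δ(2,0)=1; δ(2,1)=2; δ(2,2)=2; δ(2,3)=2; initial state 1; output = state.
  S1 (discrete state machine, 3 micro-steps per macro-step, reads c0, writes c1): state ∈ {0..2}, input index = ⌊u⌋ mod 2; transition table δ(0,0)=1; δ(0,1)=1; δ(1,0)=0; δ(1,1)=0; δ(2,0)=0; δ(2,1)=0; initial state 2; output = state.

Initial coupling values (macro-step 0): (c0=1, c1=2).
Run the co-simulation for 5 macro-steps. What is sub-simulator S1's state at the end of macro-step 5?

S1 state at macro-step 5 = 0

macro 1: S0 reads c0=1 → after 2×micro: 0; S1 reads c0=1 → after 3×micro: 0 ⇒ (c0=0, c1=0)
macro 2: S0 reads c0=0 → after 2×micro: 1; S1 reads c0=0 → after 3×micro: 1 ⇒ (c0=1, c1=1)
macro 3: S0 reads c0=1 → after 2×micro: 0; S1 reads c0=1 → after 3×micro: 0 ⇒ (c0=0, c1=0)
macro 4: S0 reads c0=0 → after 2×micro: 1; S1 reads c0=0 → after 3×micro: 1 ⇒ (c0=1, c1=1)
macro 5: S0 reads c0=1 → after 2×micro: 0; S1 reads c0=1 → after 3×micro: 0 ⇒ (c0=0, c1=0)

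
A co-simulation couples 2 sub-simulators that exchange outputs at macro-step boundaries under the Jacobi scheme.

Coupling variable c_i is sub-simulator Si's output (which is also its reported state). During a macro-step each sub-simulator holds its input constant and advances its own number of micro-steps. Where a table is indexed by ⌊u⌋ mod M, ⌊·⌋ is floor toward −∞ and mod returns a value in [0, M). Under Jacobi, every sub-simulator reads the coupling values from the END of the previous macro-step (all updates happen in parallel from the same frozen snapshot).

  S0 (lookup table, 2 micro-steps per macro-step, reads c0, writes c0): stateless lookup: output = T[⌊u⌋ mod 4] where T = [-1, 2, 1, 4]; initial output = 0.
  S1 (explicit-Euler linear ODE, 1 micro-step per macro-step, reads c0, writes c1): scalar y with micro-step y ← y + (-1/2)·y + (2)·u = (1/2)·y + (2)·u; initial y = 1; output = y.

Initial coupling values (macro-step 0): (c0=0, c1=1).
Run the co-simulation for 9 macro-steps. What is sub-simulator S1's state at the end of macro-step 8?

macro 1: S0 reads c0=0 → after 2×micro: -1; S1 reads c0=0 → after 1×micro: 1/2 ⇒ (c0=-1, c1=1/2)
macro 2: S0 reads c0=-1 → after 2×micro: 4; S1 reads c0=-1 → after 1×micro: -7/4 ⇒ (c0=4, c1=-7/4)
macro 3: S0 reads c0=4 → after 2×micro: -1; S1 reads c0=4 → after 1×micro: 57/8 ⇒ (c0=-1, c1=57/8)
macro 4: S0 reads c0=-1 → after 2×micro: 4; S1 reads c0=-1 → after 1×micro: 25/16 ⇒ (c0=4, c1=25/16)
macro 5: S0 reads c0=4 → after 2×micro: -1; S1 reads c0=4 → after 1×micro: 281/32 ⇒ (c0=-1, c1=281/32)
macro 6: S0 reads c0=-1 → after 2×micro: 4; S1 reads c0=-1 → after 1×micro: 153/64 ⇒ (c0=4, c1=153/64)
macro 7: S0 reads c0=4 → after 2×micro: -1; S1 reads c0=4 → after 1×micro: 1177/128 ⇒ (c0=-1, c1=1177/128)
macro 8: S0 reads c0=-1 → after 2×micro: 4; S1 reads c0=-1 → after 1×micro: 665/256 ⇒ (c0=4, c1=665/256)
macro 9: S0 reads c0=4 → after 2×micro: -1; S1 reads c0=4 → after 1×micro: 4761/512 ⇒ (c0=-1, c1=4761/512)

S1 state at macro-step 8 = 665/256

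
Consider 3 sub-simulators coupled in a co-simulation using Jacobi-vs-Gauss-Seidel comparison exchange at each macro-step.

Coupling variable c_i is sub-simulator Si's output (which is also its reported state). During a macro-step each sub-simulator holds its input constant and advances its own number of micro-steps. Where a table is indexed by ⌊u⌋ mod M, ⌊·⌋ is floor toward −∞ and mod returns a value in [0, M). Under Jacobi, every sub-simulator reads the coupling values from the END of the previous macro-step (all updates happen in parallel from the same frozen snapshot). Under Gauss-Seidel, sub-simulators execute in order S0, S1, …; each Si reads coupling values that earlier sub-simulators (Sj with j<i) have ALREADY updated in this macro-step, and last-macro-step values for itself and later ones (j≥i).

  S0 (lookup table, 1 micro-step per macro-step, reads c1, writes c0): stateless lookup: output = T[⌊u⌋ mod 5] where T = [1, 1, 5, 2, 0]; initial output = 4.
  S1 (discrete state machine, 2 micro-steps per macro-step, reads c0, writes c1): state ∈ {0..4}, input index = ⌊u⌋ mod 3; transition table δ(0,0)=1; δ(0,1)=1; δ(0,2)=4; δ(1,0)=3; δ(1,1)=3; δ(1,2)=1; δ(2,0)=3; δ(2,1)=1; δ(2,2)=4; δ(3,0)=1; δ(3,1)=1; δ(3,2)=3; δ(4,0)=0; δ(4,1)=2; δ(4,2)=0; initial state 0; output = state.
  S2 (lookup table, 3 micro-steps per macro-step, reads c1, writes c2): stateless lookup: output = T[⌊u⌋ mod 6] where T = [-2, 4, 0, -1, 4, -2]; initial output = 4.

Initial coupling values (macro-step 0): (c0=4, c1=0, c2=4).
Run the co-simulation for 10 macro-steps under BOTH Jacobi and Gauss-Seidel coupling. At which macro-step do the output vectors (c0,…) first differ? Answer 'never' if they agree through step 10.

[Jacobi] macro 1: S0 reads c1=0 → after 1×micro: 1; S1 reads c0=4 → after 2×micro: 3; S2 reads c1=0 → after 3×micro: -2 ⇒ (c0=1, c1=3, c2=-2)
[Jacobi] macro 2: S0 reads c1=3 → after 1×micro: 2; S1 reads c0=1 → after 2×micro: 3; S2 reads c1=3 → after 3×micro: -1 ⇒ (c0=2, c1=3, c2=-1)
[Jacobi] macro 3: S0 reads c1=3 → after 1×micro: 2; S1 reads c0=2 → after 2×micro: 3; S2 reads c1=3 → after 3×micro: -1 ⇒ (c0=2, c1=3, c2=-1)
[Jacobi] macro 4: S0 reads c1=3 → after 1×micro: 2; S1 reads c0=2 → after 2×micro: 3; S2 reads c1=3 → after 3×micro: -1 ⇒ (c0=2, c1=3, c2=-1)
[Jacobi] macro 5: S0 reads c1=3 → after 1×micro: 2; S1 reads c0=2 → after 2×micro: 3; S2 reads c1=3 → after 3×micro: -1 ⇒ (c0=2, c1=3, c2=-1)
[Jacobi] macro 6: S0 reads c1=3 → after 1×micro: 2; S1 reads c0=2 → after 2×micro: 3; S2 reads c1=3 → after 3×micro: -1 ⇒ (c0=2, c1=3, c2=-1)
[Jacobi] macro 7: S0 reads c1=3 → after 1×micro: 2; S1 reads c0=2 → after 2×micro: 3; S2 reads c1=3 → after 3×micro: -1 ⇒ (c0=2, c1=3, c2=-1)
[Jacobi] macro 8: S0 reads c1=3 → after 1×micro: 2; S1 reads c0=2 → after 2×micro: 3; S2 reads c1=3 → after 3×micro: -1 ⇒ (c0=2, c1=3, c2=-1)
[Jacobi] macro 9: S0 reads c1=3 → after 1×micro: 2; S1 reads c0=2 → after 2×micro: 3; S2 reads c1=3 → after 3×micro: -1 ⇒ (c0=2, c1=3, c2=-1)
[Jacobi] macro 10: S0 reads c1=3 → after 1×micro: 2; S1 reads c0=2 → after 2×micro: 3; S2 reads c1=3 → after 3×micro: -1 ⇒ (c0=2, c1=3, c2=-1)
[Gauss-Seidel] macro 1: S0 reads c1=0 → after 1×micro: 1; S1 reads c0=1 → after 2×micro: 3; S2 reads c1=3 → after 3×micro: -1 ⇒ (c0=1, c1=3, c2=-1)
[Gauss-Seidel] macro 2: S0 reads c1=3 → after 1×micro: 2; S1 reads c0=2 → after 2×micro: 3; S2 reads c1=3 → after 3×micro: -1 ⇒ (c0=2, c1=3, c2=-1)
[Gauss-Seidel] macro 3: S0 reads c1=3 → after 1×micro: 2; S1 reads c0=2 → after 2×micro: 3; S2 reads c1=3 → after 3×micro: -1 ⇒ (c0=2, c1=3, c2=-1)
[Gauss-Seidel] macro 4: S0 reads c1=3 → after 1×micro: 2; S1 reads c0=2 → after 2×micro: 3; S2 reads c1=3 → after 3×micro: -1 ⇒ (c0=2, c1=3, c2=-1)
[Gauss-Seidel] macro 5: S0 reads c1=3 → after 1×micro: 2; S1 reads c0=2 → after 2×micro: 3; S2 reads c1=3 → after 3×micro: -1 ⇒ (c0=2, c1=3, c2=-1)
[Gauss-Seidel] macro 6: S0 reads c1=3 → after 1×micro: 2; S1 reads c0=2 → after 2×micro: 3; S2 reads c1=3 → after 3×micro: -1 ⇒ (c0=2, c1=3, c2=-1)
[Gauss-Seidel] macro 7: S0 reads c1=3 → after 1×micro: 2; S1 reads c0=2 → after 2×micro: 3; S2 reads c1=3 → after 3×micro: -1 ⇒ (c0=2, c1=3, c2=-1)
[Gauss-Seidel] macro 8: S0 reads c1=3 → after 1×micro: 2; S1 reads c0=2 → after 2×micro: 3; S2 reads c1=3 → after 3×micro: -1 ⇒ (c0=2, c1=3, c2=-1)
[Gauss-Seidel] macro 9: S0 reads c1=3 → after 1×micro: 2; S1 reads c0=2 → after 2×micro: 3; S2 reads c1=3 → after 3×micro: -1 ⇒ (c0=2, c1=3, c2=-1)
[Gauss-Seidel] macro 10: S0 reads c1=3 → after 1×micro: 2; S1 reads c0=2 → after 2×micro: 3; S2 reads c1=3 → after 3×micro: -1 ⇒ (c0=2, c1=3, c2=-1)

first divergence at macro-step: 1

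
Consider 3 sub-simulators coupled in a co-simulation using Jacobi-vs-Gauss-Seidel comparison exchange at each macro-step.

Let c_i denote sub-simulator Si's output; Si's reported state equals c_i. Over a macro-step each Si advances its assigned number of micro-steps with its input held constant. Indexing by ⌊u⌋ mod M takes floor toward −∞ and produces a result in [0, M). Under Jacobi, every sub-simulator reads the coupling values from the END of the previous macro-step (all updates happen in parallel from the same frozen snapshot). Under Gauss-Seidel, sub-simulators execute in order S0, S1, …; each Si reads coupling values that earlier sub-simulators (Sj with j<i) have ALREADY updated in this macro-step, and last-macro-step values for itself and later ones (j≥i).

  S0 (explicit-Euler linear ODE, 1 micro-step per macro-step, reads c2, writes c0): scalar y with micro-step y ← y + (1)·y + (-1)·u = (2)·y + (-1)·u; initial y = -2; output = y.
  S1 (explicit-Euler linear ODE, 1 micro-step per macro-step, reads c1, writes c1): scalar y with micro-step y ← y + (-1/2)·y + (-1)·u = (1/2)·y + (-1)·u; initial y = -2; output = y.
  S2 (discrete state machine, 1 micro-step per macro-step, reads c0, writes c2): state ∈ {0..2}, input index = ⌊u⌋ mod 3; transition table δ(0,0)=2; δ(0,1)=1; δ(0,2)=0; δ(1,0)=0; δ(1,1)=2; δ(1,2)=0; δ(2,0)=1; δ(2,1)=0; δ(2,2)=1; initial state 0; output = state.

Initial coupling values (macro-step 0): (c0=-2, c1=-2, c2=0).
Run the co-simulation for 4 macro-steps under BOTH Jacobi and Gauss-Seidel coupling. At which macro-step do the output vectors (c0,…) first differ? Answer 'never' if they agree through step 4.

[Jacobi] macro 1: S0 reads c2=0 → after 1×micro: -4; S1 reads c1=-2 → after 1×micro: 1; S2 reads c0=-2 → after 1×micro: 1 ⇒ (c0=-4, c1=1, c2=1)
[Jacobi] macro 2: S0 reads c2=1 → after 1×micro: -9; S1 reads c1=1 → after 1×micro: -1/2; S2 reads c0=-4 → after 1×micro: 0 ⇒ (c0=-9, c1=-1/2, c2=0)
[Jacobi] macro 3: S0 reads c2=0 → after 1×micro: -18; S1 reads c1=-1/2 → after 1×micro: 1/4; S2 reads c0=-9 → after 1×micro: 2 ⇒ (c0=-18, c1=1/4, c2=2)
[Jacobi] macro 4: S0 reads c2=2 → after 1×micro: -38; S1 reads c1=1/4 → after 1×micro: -1/8; S2 reads c0=-18 → after 1×micro: 1 ⇒ (c0=-38, c1=-1/8, c2=1)
[Gauss-Seidel] macro 1: S0 reads c2=0 → after 1×micro: -4; S1 reads c1=-2 → after 1×micro: 1; S2 reads c0=-4 → after 1×micro: 0 ⇒ (c0=-4, c1=1, c2=0)
[Gauss-Seidel] macro 2: S0 reads c2=0 → after 1×micro: -8; S1 reads c1=1 → after 1×micro: -1/2; S2 reads c0=-8 → after 1×micro: 1 ⇒ (c0=-8, c1=-1/2, c2=1)
[Gauss-Seidel] macro 3: S0 reads c2=1 → after 1×micro: -17; S1 reads c1=-1/2 → after 1×micro: 1/4; S2 reads c0=-17 → after 1×micro: 2 ⇒ (c0=-17, c1=1/4, c2=2)
[Gauss-Seidel] macro 4: S0 reads c2=2 → after 1×micro: -36; S1 reads c1=1/4 → after 1×micro: -1/8; S2 reads c0=-36 → after 1×micro: 1 ⇒ (c0=-36, c1=-1/8, c2=1)

first divergence at macro-step: 1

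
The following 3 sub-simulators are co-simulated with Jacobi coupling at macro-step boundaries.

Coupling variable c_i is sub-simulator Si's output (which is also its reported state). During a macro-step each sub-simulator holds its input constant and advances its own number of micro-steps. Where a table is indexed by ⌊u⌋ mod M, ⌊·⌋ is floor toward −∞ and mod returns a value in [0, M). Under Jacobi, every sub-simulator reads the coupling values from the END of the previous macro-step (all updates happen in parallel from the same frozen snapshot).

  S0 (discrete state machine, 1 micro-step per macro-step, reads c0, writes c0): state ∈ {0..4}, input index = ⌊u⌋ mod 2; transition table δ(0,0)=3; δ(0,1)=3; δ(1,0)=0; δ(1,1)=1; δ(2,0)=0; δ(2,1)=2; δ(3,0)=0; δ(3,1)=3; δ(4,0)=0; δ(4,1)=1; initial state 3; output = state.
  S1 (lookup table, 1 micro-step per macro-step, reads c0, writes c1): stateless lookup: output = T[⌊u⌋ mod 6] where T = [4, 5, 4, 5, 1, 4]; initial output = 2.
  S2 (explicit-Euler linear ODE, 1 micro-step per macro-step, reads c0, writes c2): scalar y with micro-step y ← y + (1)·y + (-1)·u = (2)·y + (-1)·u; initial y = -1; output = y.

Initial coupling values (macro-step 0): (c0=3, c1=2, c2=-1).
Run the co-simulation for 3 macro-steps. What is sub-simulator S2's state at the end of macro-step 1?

S2 state at macro-step 1 = -5

macro 1: S0 reads c0=3 → after 1×micro: 3; S1 reads c0=3 → after 1×micro: 5; S2 reads c0=3 → after 1×micro: -5 ⇒ (c0=3, c1=5, c2=-5)
macro 2: S0 reads c0=3 → after 1×micro: 3; S1 reads c0=3 → after 1×micro: 5; S2 reads c0=3 → after 1×micro: -13 ⇒ (c0=3, c1=5, c2=-13)
macro 3: S0 reads c0=3 → after 1×micro: 3; S1 reads c0=3 → after 1×micro: 5; S2 reads c0=3 → after 1×micro: -29 ⇒ (c0=3, c1=5, c2=-29)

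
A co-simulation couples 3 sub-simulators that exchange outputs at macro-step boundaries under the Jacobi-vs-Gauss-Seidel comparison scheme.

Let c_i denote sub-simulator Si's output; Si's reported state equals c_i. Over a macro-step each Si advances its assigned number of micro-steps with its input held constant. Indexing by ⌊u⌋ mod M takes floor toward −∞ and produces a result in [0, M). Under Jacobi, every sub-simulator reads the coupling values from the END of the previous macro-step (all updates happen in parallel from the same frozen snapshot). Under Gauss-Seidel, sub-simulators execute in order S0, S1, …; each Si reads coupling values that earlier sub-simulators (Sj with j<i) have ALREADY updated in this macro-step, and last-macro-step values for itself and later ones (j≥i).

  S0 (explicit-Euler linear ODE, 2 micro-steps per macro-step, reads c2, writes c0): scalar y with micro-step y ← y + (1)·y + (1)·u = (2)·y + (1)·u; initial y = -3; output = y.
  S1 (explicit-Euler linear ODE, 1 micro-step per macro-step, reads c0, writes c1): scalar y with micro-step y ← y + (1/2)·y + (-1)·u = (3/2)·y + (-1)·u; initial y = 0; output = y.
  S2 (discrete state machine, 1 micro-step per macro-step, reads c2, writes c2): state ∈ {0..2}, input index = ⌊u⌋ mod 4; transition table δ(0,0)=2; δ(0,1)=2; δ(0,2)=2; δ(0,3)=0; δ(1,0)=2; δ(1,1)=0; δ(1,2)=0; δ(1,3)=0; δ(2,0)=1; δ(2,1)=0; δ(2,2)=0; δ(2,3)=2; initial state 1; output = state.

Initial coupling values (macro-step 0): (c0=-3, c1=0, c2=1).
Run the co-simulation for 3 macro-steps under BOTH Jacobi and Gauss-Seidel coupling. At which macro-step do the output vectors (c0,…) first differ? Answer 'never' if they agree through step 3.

first divergence at macro-step: 1

[Jacobi] macro 1: S0 reads c2=1 → after 2×micro: -9; S1 reads c0=-3 → after 1×micro: 3; S2 reads c2=1 → after 1×micro: 0 ⇒ (c0=-9, c1=3, c2=0)
[Jacobi] macro 2: S0 reads c2=0 → after 2×micro: -36; S1 reads c0=-9 → after 1×micro: 27/2; S2 reads c2=0 → after 1×micro: 2 ⇒ (c0=-36, c1=27/2, c2=2)
[Jacobi] macro 3: S0 reads c2=2 → after 2×micro: -138; S1 reads c0=-36 → after 1×micro: 225/4; S2 reads c2=2 → after 1×micro: 0 ⇒ (c0=-138, c1=225/4, c2=0)
[Gauss-Seidel] macro 1: S0 reads c2=1 → after 2×micro: -9; S1 reads c0=-9 → after 1×micro: 9; S2 reads c2=1 → after 1×micro: 0 ⇒ (c0=-9, c1=9, c2=0)
[Gauss-Seidel] macro 2: S0 reads c2=0 → after 2×micro: -36; S1 reads c0=-36 → after 1×micro: 99/2; S2 reads c2=0 → after 1×micro: 2 ⇒ (c0=-36, c1=99/2, c2=2)
[Gauss-Seidel] macro 3: S0 reads c2=2 → after 2×micro: -138; S1 reads c0=-138 → after 1×micro: 849/4; S2 reads c2=2 → after 1×micro: 0 ⇒ (c0=-138, c1=849/4, c2=0)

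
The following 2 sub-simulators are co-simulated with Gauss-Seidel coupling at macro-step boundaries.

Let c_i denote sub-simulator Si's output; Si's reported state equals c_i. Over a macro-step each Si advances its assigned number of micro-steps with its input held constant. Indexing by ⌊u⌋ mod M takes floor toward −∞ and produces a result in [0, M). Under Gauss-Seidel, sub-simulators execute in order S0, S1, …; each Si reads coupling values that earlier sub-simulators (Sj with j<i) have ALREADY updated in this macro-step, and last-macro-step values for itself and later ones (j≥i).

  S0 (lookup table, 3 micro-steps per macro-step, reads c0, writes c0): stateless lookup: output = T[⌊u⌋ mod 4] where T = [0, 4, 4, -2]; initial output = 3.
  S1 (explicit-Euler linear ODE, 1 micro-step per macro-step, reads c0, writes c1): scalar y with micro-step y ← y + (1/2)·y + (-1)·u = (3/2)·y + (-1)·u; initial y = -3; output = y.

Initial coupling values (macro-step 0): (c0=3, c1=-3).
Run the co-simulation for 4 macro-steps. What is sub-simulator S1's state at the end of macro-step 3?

macro 1: S0 reads c0=3 → after 3×micro: -2; S1 reads c0=-2 → after 1×micro: -5/2 ⇒ (c0=-2, c1=-5/2)
macro 2: S0 reads c0=-2 → after 3×micro: 4; S1 reads c0=4 → after 1×micro: -31/4 ⇒ (c0=4, c1=-31/4)
macro 3: S0 reads c0=4 → after 3×micro: 0; S1 reads c0=0 → after 1×micro: -93/8 ⇒ (c0=0, c1=-93/8)
macro 4: S0 reads c0=0 → after 3×micro: 0; S1 reads c0=0 → after 1×micro: -279/16 ⇒ (c0=0, c1=-279/16)

S1 state at macro-step 3 = -93/8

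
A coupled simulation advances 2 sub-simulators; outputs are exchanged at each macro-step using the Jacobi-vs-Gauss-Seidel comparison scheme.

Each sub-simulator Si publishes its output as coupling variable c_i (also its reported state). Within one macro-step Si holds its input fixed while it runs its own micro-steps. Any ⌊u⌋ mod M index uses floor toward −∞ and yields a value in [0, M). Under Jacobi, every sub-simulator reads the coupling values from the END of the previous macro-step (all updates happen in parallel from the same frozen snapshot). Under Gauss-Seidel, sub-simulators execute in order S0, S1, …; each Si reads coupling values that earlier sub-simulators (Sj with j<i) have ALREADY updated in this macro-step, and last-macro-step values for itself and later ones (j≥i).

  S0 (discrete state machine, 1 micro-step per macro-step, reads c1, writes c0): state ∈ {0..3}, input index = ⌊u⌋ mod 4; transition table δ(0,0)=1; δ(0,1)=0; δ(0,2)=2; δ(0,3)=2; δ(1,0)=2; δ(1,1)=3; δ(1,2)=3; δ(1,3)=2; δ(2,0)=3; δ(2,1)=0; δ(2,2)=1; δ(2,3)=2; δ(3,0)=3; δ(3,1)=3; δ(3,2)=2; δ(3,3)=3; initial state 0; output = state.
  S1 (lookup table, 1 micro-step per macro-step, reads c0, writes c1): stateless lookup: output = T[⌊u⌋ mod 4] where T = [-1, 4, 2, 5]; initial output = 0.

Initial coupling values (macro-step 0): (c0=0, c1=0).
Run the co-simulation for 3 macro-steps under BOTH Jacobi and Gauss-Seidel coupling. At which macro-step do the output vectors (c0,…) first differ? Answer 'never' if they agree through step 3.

[Jacobi] macro 1: S0 reads c1=0 → after 1×micro: 1; S1 reads c0=0 → after 1×micro: -1 ⇒ (c0=1, c1=-1)
[Jacobi] macro 2: S0 reads c1=-1 → after 1×micro: 2; S1 reads c0=1 → after 1×micro: 4 ⇒ (c0=2, c1=4)
[Jacobi] macro 3: S0 reads c1=4 → after 1×micro: 3; S1 reads c0=2 → after 1×micro: 2 ⇒ (c0=3, c1=2)
[Gauss-Seidel] macro 1: S0 reads c1=0 → after 1×micro: 1; S1 reads c0=1 → after 1×micro: 4 ⇒ (c0=1, c1=4)
[Gauss-Seidel] macro 2: S0 reads c1=4 → after 1×micro: 2; S1 reads c0=2 → after 1×micro: 2 ⇒ (c0=2, c1=2)
[Gauss-Seidel] macro 3: S0 reads c1=2 → after 1×micro: 1; S1 reads c0=1 → after 1×micro: 4 ⇒ (c0=1, c1=4)

first divergence at macro-step: 1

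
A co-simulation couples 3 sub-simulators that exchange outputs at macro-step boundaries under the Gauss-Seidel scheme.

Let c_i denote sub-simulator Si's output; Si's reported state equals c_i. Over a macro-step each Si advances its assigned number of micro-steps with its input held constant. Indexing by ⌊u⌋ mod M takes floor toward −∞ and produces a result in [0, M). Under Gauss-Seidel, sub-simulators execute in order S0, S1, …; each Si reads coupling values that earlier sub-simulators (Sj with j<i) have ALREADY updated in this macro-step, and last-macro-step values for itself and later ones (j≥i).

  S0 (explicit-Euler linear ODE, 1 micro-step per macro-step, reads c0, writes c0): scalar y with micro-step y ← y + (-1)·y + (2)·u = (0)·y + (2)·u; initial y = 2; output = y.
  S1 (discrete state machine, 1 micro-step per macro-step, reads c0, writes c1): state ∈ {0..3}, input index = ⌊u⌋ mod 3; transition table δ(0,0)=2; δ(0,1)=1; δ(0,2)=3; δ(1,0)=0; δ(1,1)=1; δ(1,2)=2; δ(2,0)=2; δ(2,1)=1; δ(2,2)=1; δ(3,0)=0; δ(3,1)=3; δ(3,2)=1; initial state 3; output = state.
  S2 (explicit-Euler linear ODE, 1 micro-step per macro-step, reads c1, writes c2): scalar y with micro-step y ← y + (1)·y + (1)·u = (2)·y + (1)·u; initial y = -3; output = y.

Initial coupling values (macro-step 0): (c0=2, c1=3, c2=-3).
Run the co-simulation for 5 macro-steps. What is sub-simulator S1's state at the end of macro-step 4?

macro 1: S0 reads c0=2 → after 1×micro: 4; S1 reads c0=4 → after 1×micro: 3; S2 reads c1=3 → after 1×micro: -3 ⇒ (c0=4, c1=3, c2=-3)
macro 2: S0 reads c0=4 → after 1×micro: 8; S1 reads c0=8 → after 1×micro: 1; S2 reads c1=1 → after 1×micro: -5 ⇒ (c0=8, c1=1, c2=-5)
macro 3: S0 reads c0=8 → after 1×micro: 16; S1 reads c0=16 → after 1×micro: 1; S2 reads c1=1 → after 1×micro: -9 ⇒ (c0=16, c1=1, c2=-9)
macro 4: S0 reads c0=16 → after 1×micro: 32; S1 reads c0=32 → after 1×micro: 2; S2 reads c1=2 → after 1×micro: -16 ⇒ (c0=32, c1=2, c2=-16)
macro 5: S0 reads c0=32 → after 1×micro: 64; S1 reads c0=64 → after 1×micro: 1; S2 reads c1=1 → after 1×micro: -31 ⇒ (c0=64, c1=1, c2=-31)

S1 state at macro-step 4 = 2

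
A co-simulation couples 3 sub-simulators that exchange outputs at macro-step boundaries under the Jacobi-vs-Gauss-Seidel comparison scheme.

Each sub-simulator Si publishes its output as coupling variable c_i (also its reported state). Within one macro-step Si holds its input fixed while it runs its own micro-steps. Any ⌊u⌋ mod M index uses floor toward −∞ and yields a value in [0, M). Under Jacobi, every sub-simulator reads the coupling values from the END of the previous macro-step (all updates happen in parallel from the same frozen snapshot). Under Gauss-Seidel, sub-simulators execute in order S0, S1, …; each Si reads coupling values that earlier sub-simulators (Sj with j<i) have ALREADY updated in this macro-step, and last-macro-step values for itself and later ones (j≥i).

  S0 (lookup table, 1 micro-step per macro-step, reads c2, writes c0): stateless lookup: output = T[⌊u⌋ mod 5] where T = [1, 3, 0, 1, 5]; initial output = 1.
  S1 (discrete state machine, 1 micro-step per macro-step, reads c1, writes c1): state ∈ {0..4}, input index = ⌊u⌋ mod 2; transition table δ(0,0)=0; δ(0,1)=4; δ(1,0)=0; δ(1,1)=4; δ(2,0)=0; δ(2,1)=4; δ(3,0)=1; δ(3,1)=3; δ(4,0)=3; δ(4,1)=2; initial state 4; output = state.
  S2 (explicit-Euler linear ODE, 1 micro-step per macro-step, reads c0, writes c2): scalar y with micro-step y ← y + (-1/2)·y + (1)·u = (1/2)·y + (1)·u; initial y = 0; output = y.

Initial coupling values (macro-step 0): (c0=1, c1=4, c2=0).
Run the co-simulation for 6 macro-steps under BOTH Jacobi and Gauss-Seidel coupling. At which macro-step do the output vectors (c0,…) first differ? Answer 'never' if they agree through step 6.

[Jacobi] macro 1: S0 reads c2=0 → after 1×micro: 1; S1 reads c1=4 → after 1×micro: 3; S2 reads c0=1 → after 1×micro: 1 ⇒ (c0=1, c1=3, c2=1)
[Jacobi] macro 2: S0 reads c2=1 → after 1×micro: 3; S1 reads c1=3 → after 1×micro: 3; S2 reads c0=1 → after 1×micro: 3/2 ⇒ (c0=3, c1=3, c2=3/2)
[Jacobi] macro 3: S0 reads c2=3/2 → after 1×micro: 3; S1 reads c1=3 → after 1×micro: 3; S2 reads c0=3 → after 1×micro: 15/4 ⇒ (c0=3, c1=3, c2=15/4)
[Jacobi] macro 4: S0 reads c2=15/4 → after 1×micro: 1; S1 reads c1=3 → after 1×micro: 3; S2 reads c0=3 → after 1×micro: 39/8 ⇒ (c0=1, c1=3, c2=39/8)
[Jacobi] macro 5: S0 reads c2=39/8 → after 1×micro: 5; S1 reads c1=3 → after 1×micro: 3; S2 reads c0=1 → after 1×micro: 55/16 ⇒ (c0=5, c1=3, c2=55/16)
[Jacobi] macro 6: S0 reads c2=55/16 → after 1×micro: 1; S1 reads c1=3 → after 1×micro: 3; S2 reads c0=5 → after 1×micro: 215/32 ⇒ (c0=1, c1=3, c2=215/32)
[Gauss-Seidel] macro 1: S0 reads c2=0 → after 1×micro: 1; S1 reads c1=4 → after 1×micro: 3; S2 reads c0=1 → after 1×micro: 1 ⇒ (c0=1, c1=3, c2=1)
[Gauss-Seidel] macro 2: S0 reads c2=1 → after 1×micro: 3; S1 reads c1=3 → after 1×micro: 3; S2 reads c0=3 → after 1×micro: 7/2 ⇒ (c0=3, c1=3, c2=7/2)
[Gauss-Seidel] macro 3: S0 reads c2=7/2 → after 1×micro: 1; S1 reads c1=3 → after 1×micro: 3; S2 reads c0=1 → after 1×micro: 11/4 ⇒ (c0=1, c1=3, c2=11/4)
[Gauss-Seidel] macro 4: S0 reads c2=11/4 → after 1×micro: 0; S1 reads c1=3 → after 1×micro: 3; S2 reads c0=0 → after 1×micro: 11/8 ⇒ (c0=0, c1=3, c2=11/8)
[Gauss-Seidel] macro 5: S0 reads c2=11/8 → after 1×micro: 3; S1 reads c1=3 → after 1×micro: 3; S2 reads c0=3 → after 1×micro: 59/16 ⇒ (c0=3, c1=3, c2=59/16)
[Gauss-Seidel] macro 6: S0 reads c2=59/16 → after 1×micro: 1; S1 reads c1=3 → after 1×micro: 3; S2 reads c0=1 → after 1×micro: 91/32 ⇒ (c0=1, c1=3, c2=91/32)

first divergence at macro-step: 2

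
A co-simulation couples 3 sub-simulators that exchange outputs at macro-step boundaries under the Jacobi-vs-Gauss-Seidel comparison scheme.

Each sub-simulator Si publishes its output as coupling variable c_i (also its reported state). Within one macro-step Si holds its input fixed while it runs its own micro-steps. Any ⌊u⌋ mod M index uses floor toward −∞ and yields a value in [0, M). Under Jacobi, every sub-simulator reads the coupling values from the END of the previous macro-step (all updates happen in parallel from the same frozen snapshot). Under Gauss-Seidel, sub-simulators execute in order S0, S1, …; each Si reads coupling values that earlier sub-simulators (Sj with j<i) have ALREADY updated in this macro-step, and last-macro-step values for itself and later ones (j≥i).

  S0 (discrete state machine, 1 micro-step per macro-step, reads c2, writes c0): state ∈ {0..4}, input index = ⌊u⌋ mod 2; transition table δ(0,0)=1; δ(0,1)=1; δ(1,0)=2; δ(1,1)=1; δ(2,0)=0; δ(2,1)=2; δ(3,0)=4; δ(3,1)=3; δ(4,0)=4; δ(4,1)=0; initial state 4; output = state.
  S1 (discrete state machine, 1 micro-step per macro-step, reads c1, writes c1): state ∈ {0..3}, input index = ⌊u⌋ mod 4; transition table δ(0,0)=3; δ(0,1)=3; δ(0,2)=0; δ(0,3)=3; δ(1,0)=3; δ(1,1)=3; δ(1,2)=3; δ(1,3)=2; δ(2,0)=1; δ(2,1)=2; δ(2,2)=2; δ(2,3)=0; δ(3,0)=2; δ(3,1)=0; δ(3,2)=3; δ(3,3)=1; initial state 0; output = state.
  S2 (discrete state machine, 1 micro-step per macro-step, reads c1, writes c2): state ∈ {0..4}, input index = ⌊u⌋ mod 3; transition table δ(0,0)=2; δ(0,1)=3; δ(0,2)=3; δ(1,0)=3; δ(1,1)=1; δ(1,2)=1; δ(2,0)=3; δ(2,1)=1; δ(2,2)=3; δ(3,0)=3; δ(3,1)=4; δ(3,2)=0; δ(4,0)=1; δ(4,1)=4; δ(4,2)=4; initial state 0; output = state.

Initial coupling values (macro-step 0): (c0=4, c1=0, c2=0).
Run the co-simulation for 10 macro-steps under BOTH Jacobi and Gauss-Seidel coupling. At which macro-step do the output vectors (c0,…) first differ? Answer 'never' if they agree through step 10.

[Jacobi] macro 1: S0 reads c2=0 → after 1×micro: 4; S1 reads c1=0 → after 1×micro: 3; S2 reads c1=0 → after 1×micro: 2 ⇒ (c0=4, c1=3, c2=2)
[Jacobi] macro 2: S0 reads c2=2 → after 1×micro: 4; S1 reads c1=3 → after 1×micro: 1; S2 reads c1=3 → after 1×micro: 3 ⇒ (c0=4, c1=1, c2=3)
[Jacobi] macro 3: S0 reads c2=3 → after 1×micro: 0; S1 reads c1=1 → after 1×micro: 3; S2 reads c1=1 → after 1×micro: 4 ⇒ (c0=0, c1=3, c2=4)
[Jacobi] macro 4: S0 reads c2=4 → after 1×micro: 1; S1 reads c1=3 → after 1×micro: 1; S2 reads c1=3 → after 1×micro: 1 ⇒ (c0=1, c1=1, c2=1)
[Jacobi] macro 5: S0 reads c2=1 → after 1×micro: 1; S1 reads c1=1 → after 1×micro: 3; S2 reads c1=1 → after 1×micro: 1 ⇒ (c0=1, c1=3, c2=1)
[Jacobi] macro 6: S0 reads c2=1 → after 1×micro: 1; S1 reads c1=3 → after 1×micro: 1; S2 reads c1=3 → after 1×micro: 3 ⇒ (c0=1, c1=1, c2=3)
[Jacobi] macro 7: S0 reads c2=3 → after 1×micro: 1; S1 reads c1=1 → after 1×micro: 3; S2 reads c1=1 → after 1×micro: 4 ⇒ (c0=1, c1=3, c2=4)
[Jacobi] macro 8: S0 reads c2=4 → after 1×micro: 2; S1 reads c1=3 → after 1×micro: 1; S2 reads c1=3 → after 1×micro: 1 ⇒ (c0=2, c1=1, c2=1)
[Jacobi] macro 9: S0 reads c2=1 → after 1×micro: 2; S1 reads c1=1 → after 1×micro: 3; S2 reads c1=1 → after 1×micro: 1 ⇒ (c0=2, c1=3, c2=1)
[Jacobi] macro 10: S0 reads c2=1 → after 1×micro: 2; S1 reads c1=3 → after 1×micro: 1; S2 reads c1=3 → after 1×micro: 3 ⇒ (c0=2, c1=1, c2=3)
[Gauss-Seidel] macro 1: S0 reads c2=0 → after 1×micro: 4; S1 reads c1=0 → after 1×micro: 3; S2 reads c1=3 → after 1×micro: 2 ⇒ (c0=4, c1=3, c2=2)
[Gauss-Seidel] macro 2: S0 reads c2=2 → after 1×micro: 4; S1 reads c1=3 → after 1×micro: 1; S2 reads c1=1 → after 1×micro: 1 ⇒ (c0=4, c1=1, c2=1)
[Gauss-Seidel] macro 3: S0 reads c2=1 → after 1×micro: 0; S1 reads c1=1 → after 1×micro: 3; S2 reads c1=3 → after 1×micro: 3 ⇒ (c0=0, c1=3, c2=3)
[Gauss-Seidel] macro 4: S0 reads c2=3 → after 1×micro: 1; S1 reads c1=3 → after 1×micro: 1; S2 reads c1=1 → after 1×micro: 4 ⇒ (c0=1, c1=1, c2=4)
[Gauss-Seidel] macro 5: S0 reads c2=4 → after 1×micro: 2; S1 reads c1=1 → after 1×micro: 3; S2 reads c1=3 → after 1×micro: 1 ⇒ (c0=2, c1=3, c2=1)
[Gauss-Seidel] macro 6: S0 reads c2=1 → after 1×micro: 2; S1 reads c1=3 → after 1×micro: 1; S2 reads c1=1 → after 1×micro: 1 ⇒ (c0=2, c1=1, c2=1)
[Gauss-Seidel] macro 7: S0 reads c2=1 → after 1×micro: 2; S1 reads c1=1 → after 1×micro: 3; S2 reads c1=3 → after 1×micro: 3 ⇒ (c0=2, c1=3, c2=3)
[Gauss-Seidel] macro 8: S0 reads c2=3 → after 1×micro: 2; S1 reads c1=3 → after 1×micro: 1; S2 reads c1=1 → after 1×micro: 4 ⇒ (c0=2, c1=1, c2=4)
[Gauss-Seidel] macro 9: S0 reads c2=4 → after 1×micro: 0; S1 reads c1=1 → after 1×micro: 3; S2 reads c1=3 → after 1×micro: 1 ⇒ (c0=0, c1=3, c2=1)
[Gauss-Seidel] macro 10: S0 reads c2=1 → after 1×micro: 1; S1 reads c1=3 → after 1×micro: 1; S2 reads c1=1 → after 1×micro: 1 ⇒ (c0=1, c1=1, c2=1)

first divergence at macro-step: 2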